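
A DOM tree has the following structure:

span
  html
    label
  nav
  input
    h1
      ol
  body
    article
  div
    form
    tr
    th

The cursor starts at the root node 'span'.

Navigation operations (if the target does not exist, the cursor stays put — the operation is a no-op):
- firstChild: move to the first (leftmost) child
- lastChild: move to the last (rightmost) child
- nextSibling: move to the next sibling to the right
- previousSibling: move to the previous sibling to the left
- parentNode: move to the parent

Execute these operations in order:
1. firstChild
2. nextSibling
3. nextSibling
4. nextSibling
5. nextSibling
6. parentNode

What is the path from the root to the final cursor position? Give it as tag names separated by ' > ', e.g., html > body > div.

After 1 (firstChild): html
After 2 (nextSibling): nav
After 3 (nextSibling): input
After 4 (nextSibling): body
After 5 (nextSibling): div
After 6 (parentNode): span

Answer: span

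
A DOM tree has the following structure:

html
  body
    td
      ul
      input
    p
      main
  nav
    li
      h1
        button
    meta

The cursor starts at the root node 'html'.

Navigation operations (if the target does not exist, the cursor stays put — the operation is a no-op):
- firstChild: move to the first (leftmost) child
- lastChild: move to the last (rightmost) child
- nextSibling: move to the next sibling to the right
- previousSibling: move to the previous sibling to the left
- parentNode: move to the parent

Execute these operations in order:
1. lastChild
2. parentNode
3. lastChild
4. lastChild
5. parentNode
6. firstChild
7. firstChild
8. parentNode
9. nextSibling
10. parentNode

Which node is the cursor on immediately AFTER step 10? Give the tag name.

Answer: nav

Derivation:
After 1 (lastChild): nav
After 2 (parentNode): html
After 3 (lastChild): nav
After 4 (lastChild): meta
After 5 (parentNode): nav
After 6 (firstChild): li
After 7 (firstChild): h1
After 8 (parentNode): li
After 9 (nextSibling): meta
After 10 (parentNode): nav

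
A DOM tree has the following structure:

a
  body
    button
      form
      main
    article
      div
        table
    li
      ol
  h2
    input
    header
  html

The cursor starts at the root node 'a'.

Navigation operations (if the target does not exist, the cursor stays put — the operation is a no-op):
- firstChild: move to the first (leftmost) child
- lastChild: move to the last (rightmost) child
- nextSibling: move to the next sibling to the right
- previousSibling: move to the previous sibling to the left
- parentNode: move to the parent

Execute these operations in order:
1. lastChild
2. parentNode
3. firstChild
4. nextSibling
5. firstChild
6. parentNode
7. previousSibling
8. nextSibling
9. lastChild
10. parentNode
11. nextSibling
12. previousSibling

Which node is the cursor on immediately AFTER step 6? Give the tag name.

Answer: h2

Derivation:
After 1 (lastChild): html
After 2 (parentNode): a
After 3 (firstChild): body
After 4 (nextSibling): h2
After 5 (firstChild): input
After 6 (parentNode): h2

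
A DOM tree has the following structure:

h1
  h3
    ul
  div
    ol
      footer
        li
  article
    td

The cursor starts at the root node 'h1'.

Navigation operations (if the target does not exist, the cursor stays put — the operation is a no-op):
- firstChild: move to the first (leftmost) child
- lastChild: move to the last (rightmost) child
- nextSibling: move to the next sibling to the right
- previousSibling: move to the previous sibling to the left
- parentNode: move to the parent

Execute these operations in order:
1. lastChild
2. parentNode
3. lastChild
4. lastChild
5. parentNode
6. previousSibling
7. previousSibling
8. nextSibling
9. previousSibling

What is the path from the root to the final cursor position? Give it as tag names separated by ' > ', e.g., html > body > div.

After 1 (lastChild): article
After 2 (parentNode): h1
After 3 (lastChild): article
After 4 (lastChild): td
After 5 (parentNode): article
After 6 (previousSibling): div
After 7 (previousSibling): h3
After 8 (nextSibling): div
After 9 (previousSibling): h3

Answer: h1 > h3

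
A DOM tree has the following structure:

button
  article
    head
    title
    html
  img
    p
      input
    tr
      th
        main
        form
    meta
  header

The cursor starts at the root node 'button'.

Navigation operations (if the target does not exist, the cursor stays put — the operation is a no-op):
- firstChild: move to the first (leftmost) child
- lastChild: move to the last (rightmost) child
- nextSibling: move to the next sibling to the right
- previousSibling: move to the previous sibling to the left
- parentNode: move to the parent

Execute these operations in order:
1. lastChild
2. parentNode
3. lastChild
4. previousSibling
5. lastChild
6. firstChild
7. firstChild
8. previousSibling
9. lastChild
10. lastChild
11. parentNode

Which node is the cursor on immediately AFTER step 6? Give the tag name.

After 1 (lastChild): header
After 2 (parentNode): button
After 3 (lastChild): header
After 4 (previousSibling): img
After 5 (lastChild): meta
After 6 (firstChild): meta (no-op, stayed)

Answer: meta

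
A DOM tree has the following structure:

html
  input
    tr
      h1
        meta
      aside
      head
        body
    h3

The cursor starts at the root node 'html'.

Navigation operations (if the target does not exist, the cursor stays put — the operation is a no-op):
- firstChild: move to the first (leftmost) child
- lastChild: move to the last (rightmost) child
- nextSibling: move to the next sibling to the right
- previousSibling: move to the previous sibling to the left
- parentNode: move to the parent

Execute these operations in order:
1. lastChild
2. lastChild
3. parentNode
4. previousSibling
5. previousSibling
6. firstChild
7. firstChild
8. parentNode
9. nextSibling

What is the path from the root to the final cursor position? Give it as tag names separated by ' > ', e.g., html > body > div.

Answer: html > input > h3

Derivation:
After 1 (lastChild): input
After 2 (lastChild): h3
After 3 (parentNode): input
After 4 (previousSibling): input (no-op, stayed)
After 5 (previousSibling): input (no-op, stayed)
After 6 (firstChild): tr
After 7 (firstChild): h1
After 8 (parentNode): tr
After 9 (nextSibling): h3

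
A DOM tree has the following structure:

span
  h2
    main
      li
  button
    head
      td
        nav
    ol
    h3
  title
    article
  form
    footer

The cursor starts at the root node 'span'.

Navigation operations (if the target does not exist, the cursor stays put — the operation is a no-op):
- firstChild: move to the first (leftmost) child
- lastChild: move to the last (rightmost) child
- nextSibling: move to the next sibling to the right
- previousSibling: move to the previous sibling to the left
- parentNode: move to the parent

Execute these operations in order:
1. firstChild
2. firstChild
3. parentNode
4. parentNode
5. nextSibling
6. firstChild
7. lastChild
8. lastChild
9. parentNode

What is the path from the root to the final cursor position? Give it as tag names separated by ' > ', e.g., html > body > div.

Answer: span > h2 > main

Derivation:
After 1 (firstChild): h2
After 2 (firstChild): main
After 3 (parentNode): h2
After 4 (parentNode): span
After 5 (nextSibling): span (no-op, stayed)
After 6 (firstChild): h2
After 7 (lastChild): main
After 8 (lastChild): li
After 9 (parentNode): main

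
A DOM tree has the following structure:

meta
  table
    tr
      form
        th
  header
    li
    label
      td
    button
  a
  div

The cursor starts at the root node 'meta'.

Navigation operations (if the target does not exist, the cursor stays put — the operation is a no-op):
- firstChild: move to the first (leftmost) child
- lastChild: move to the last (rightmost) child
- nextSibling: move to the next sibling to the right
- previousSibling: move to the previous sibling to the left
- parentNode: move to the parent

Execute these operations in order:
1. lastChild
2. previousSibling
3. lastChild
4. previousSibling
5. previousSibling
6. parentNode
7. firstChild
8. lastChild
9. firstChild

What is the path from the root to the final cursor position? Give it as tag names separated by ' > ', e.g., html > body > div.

After 1 (lastChild): div
After 2 (previousSibling): a
After 3 (lastChild): a (no-op, stayed)
After 4 (previousSibling): header
After 5 (previousSibling): table
After 6 (parentNode): meta
After 7 (firstChild): table
After 8 (lastChild): tr
After 9 (firstChild): form

Answer: meta > table > tr > form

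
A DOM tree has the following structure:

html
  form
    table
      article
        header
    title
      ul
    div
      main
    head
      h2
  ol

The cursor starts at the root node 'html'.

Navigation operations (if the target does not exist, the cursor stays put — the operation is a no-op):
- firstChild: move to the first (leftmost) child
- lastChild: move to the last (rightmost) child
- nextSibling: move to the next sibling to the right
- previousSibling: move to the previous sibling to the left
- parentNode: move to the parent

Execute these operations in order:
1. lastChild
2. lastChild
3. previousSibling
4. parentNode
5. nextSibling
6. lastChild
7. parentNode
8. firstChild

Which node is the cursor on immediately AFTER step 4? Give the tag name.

After 1 (lastChild): ol
After 2 (lastChild): ol (no-op, stayed)
After 3 (previousSibling): form
After 4 (parentNode): html

Answer: html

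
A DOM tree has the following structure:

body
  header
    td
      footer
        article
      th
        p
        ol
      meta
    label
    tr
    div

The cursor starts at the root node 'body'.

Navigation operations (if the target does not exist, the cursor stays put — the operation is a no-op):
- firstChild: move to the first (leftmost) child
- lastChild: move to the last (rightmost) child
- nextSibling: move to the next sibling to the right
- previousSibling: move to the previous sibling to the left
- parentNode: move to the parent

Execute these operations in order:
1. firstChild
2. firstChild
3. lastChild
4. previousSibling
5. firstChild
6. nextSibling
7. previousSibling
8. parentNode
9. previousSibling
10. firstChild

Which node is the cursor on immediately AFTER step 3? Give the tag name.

After 1 (firstChild): header
After 2 (firstChild): td
After 3 (lastChild): meta

Answer: meta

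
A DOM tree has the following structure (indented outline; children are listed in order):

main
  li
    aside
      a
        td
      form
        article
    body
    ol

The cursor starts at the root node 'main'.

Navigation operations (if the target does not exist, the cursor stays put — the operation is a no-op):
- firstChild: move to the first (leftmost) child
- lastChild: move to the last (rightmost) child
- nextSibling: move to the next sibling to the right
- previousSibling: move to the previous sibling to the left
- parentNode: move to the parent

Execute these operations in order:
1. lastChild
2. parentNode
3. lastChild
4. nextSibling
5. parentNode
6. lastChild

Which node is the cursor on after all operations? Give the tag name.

Answer: li

Derivation:
After 1 (lastChild): li
After 2 (parentNode): main
After 3 (lastChild): li
After 4 (nextSibling): li (no-op, stayed)
After 5 (parentNode): main
After 6 (lastChild): li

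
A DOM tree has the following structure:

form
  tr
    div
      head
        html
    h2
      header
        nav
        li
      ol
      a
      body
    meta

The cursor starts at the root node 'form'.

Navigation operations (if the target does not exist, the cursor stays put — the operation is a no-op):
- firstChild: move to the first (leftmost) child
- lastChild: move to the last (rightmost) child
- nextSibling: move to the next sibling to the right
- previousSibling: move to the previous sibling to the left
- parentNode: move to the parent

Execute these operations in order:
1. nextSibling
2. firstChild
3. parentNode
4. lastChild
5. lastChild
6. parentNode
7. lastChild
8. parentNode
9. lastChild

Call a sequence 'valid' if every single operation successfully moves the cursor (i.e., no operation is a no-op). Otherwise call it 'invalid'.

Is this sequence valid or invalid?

After 1 (nextSibling): form (no-op, stayed)
After 2 (firstChild): tr
After 3 (parentNode): form
After 4 (lastChild): tr
After 5 (lastChild): meta
After 6 (parentNode): tr
After 7 (lastChild): meta
After 8 (parentNode): tr
After 9 (lastChild): meta

Answer: invalid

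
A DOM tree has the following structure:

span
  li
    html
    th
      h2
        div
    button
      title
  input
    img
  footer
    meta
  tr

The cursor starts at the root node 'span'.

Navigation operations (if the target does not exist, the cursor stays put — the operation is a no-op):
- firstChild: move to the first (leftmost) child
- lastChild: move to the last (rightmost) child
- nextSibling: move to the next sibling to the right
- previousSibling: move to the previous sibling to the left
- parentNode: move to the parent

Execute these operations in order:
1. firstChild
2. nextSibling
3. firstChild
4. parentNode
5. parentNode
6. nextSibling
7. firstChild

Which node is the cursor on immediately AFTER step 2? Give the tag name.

Answer: input

Derivation:
After 1 (firstChild): li
After 2 (nextSibling): input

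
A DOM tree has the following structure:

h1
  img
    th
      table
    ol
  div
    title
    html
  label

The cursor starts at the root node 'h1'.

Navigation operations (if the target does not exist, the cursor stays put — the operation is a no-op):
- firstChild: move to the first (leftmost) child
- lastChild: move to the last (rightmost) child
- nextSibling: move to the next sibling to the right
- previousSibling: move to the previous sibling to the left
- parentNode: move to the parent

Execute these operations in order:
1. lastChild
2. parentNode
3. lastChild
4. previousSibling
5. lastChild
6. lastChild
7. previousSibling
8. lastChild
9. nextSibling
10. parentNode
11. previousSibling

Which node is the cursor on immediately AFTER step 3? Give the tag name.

Answer: label

Derivation:
After 1 (lastChild): label
After 2 (parentNode): h1
After 3 (lastChild): label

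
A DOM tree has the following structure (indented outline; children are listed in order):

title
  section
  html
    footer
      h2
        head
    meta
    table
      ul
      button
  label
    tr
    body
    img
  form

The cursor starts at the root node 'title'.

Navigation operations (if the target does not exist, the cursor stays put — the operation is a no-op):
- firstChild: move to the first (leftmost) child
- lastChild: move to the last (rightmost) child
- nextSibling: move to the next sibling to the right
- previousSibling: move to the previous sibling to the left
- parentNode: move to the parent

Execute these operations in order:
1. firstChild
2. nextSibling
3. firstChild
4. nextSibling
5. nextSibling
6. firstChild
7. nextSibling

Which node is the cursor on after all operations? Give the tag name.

After 1 (firstChild): section
After 2 (nextSibling): html
After 3 (firstChild): footer
After 4 (nextSibling): meta
After 5 (nextSibling): table
After 6 (firstChild): ul
After 7 (nextSibling): button

Answer: button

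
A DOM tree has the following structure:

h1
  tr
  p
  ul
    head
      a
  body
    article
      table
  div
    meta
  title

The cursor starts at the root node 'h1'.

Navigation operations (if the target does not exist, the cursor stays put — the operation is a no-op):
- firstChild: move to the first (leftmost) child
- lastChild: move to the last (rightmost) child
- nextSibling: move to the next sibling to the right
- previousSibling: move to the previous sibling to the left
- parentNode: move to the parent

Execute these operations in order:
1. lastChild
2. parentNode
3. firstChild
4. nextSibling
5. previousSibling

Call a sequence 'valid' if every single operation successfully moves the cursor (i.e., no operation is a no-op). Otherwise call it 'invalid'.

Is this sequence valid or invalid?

After 1 (lastChild): title
After 2 (parentNode): h1
After 3 (firstChild): tr
After 4 (nextSibling): p
After 5 (previousSibling): tr

Answer: valid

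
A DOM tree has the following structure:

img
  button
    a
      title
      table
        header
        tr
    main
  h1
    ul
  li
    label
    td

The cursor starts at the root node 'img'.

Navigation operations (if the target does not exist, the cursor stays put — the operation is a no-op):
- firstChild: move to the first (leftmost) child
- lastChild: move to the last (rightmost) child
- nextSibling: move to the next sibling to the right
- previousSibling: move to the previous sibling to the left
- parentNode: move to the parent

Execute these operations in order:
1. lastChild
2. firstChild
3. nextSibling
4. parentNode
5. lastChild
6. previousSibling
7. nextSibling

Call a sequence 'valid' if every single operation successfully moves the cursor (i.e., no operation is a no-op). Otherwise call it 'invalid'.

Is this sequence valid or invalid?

After 1 (lastChild): li
After 2 (firstChild): label
After 3 (nextSibling): td
After 4 (parentNode): li
After 5 (lastChild): td
After 6 (previousSibling): label
After 7 (nextSibling): td

Answer: valid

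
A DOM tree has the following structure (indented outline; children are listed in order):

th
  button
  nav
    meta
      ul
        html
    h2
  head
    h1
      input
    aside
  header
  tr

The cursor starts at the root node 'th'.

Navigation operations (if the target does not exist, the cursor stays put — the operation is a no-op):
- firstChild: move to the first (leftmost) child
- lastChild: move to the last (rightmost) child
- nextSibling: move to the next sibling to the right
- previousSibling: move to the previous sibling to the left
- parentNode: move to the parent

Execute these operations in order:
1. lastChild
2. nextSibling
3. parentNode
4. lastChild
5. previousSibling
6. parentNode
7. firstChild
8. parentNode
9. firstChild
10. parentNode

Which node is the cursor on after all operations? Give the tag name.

Answer: th

Derivation:
After 1 (lastChild): tr
After 2 (nextSibling): tr (no-op, stayed)
After 3 (parentNode): th
After 4 (lastChild): tr
After 5 (previousSibling): header
After 6 (parentNode): th
After 7 (firstChild): button
After 8 (parentNode): th
After 9 (firstChild): button
After 10 (parentNode): th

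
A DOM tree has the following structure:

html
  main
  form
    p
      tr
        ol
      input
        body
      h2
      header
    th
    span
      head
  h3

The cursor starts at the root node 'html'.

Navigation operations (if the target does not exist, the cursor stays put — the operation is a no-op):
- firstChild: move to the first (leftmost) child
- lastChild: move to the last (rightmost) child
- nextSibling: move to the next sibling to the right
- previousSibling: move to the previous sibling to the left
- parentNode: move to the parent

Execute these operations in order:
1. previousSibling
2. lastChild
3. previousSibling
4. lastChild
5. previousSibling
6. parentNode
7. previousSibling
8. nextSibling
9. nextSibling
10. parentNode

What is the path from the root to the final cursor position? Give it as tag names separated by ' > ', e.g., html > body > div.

After 1 (previousSibling): html (no-op, stayed)
After 2 (lastChild): h3
After 3 (previousSibling): form
After 4 (lastChild): span
After 5 (previousSibling): th
After 6 (parentNode): form
After 7 (previousSibling): main
After 8 (nextSibling): form
After 9 (nextSibling): h3
After 10 (parentNode): html

Answer: html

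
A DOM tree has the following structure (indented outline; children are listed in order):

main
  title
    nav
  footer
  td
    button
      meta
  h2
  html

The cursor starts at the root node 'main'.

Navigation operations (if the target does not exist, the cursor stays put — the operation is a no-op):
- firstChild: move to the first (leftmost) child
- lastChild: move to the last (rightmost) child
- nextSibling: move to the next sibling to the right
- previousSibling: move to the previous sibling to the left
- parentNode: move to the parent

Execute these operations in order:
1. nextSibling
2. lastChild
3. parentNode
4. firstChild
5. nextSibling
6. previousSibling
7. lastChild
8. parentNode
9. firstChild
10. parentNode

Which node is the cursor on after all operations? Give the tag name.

Answer: title

Derivation:
After 1 (nextSibling): main (no-op, stayed)
After 2 (lastChild): html
After 3 (parentNode): main
After 4 (firstChild): title
After 5 (nextSibling): footer
After 6 (previousSibling): title
After 7 (lastChild): nav
After 8 (parentNode): title
After 9 (firstChild): nav
After 10 (parentNode): title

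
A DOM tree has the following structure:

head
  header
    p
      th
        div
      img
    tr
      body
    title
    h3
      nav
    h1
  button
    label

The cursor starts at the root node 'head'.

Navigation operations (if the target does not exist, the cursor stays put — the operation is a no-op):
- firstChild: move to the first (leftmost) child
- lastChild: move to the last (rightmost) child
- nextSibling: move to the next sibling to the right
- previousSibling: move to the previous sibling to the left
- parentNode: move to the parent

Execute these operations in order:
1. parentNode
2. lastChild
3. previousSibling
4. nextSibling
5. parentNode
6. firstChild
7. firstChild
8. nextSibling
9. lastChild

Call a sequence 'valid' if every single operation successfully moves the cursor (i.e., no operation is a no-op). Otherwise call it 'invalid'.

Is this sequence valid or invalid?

After 1 (parentNode): head (no-op, stayed)
After 2 (lastChild): button
After 3 (previousSibling): header
After 4 (nextSibling): button
After 5 (parentNode): head
After 6 (firstChild): header
After 7 (firstChild): p
After 8 (nextSibling): tr
After 9 (lastChild): body

Answer: invalid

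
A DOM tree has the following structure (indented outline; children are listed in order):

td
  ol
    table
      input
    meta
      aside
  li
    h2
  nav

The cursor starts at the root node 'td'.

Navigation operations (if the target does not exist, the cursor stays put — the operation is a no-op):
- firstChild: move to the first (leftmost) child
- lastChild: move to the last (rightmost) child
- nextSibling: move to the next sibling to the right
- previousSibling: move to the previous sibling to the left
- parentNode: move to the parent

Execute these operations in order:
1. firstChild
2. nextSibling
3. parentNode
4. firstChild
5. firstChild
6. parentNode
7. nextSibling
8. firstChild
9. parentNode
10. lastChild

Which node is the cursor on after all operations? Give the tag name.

After 1 (firstChild): ol
After 2 (nextSibling): li
After 3 (parentNode): td
After 4 (firstChild): ol
After 5 (firstChild): table
After 6 (parentNode): ol
After 7 (nextSibling): li
After 8 (firstChild): h2
After 9 (parentNode): li
After 10 (lastChild): h2

Answer: h2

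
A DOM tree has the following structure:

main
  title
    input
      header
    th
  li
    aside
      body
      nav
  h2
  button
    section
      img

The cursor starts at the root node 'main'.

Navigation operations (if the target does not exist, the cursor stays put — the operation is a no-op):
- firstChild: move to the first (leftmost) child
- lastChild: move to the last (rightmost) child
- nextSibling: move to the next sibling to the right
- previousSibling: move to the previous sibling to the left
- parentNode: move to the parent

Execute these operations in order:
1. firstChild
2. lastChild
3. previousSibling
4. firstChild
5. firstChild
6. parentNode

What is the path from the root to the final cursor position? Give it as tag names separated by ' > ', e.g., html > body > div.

After 1 (firstChild): title
After 2 (lastChild): th
After 3 (previousSibling): input
After 4 (firstChild): header
After 5 (firstChild): header (no-op, stayed)
After 6 (parentNode): input

Answer: main > title > input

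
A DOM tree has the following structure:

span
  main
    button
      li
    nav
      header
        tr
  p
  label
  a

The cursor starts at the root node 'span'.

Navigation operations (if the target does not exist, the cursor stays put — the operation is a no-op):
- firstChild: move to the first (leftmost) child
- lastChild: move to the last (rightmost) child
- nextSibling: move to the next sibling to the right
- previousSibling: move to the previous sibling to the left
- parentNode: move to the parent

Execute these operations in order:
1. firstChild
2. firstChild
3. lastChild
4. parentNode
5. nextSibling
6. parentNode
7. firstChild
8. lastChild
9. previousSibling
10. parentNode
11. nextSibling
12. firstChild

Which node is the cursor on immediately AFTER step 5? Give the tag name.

After 1 (firstChild): main
After 2 (firstChild): button
After 3 (lastChild): li
After 4 (parentNode): button
After 5 (nextSibling): nav

Answer: nav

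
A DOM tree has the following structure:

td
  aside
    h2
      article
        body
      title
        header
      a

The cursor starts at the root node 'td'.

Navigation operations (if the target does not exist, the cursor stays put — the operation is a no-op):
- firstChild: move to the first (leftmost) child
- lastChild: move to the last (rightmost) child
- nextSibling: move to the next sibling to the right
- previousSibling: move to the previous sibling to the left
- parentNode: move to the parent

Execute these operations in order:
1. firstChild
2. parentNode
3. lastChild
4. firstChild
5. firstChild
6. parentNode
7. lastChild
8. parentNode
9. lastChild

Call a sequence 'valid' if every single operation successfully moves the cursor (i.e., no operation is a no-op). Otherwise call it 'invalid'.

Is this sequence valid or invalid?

Answer: valid

Derivation:
After 1 (firstChild): aside
After 2 (parentNode): td
After 3 (lastChild): aside
After 4 (firstChild): h2
After 5 (firstChild): article
After 6 (parentNode): h2
After 7 (lastChild): a
After 8 (parentNode): h2
After 9 (lastChild): a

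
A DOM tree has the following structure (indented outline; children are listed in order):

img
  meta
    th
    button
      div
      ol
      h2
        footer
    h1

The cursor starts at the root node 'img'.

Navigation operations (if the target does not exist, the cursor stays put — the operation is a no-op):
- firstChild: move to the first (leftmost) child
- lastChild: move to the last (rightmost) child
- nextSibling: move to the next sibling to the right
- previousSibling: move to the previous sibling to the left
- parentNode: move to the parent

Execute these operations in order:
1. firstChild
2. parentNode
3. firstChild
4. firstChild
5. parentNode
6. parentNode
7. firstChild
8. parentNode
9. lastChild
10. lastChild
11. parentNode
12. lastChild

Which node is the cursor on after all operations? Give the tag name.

Answer: h1

Derivation:
After 1 (firstChild): meta
After 2 (parentNode): img
After 3 (firstChild): meta
After 4 (firstChild): th
After 5 (parentNode): meta
After 6 (parentNode): img
After 7 (firstChild): meta
After 8 (parentNode): img
After 9 (lastChild): meta
After 10 (lastChild): h1
After 11 (parentNode): meta
After 12 (lastChild): h1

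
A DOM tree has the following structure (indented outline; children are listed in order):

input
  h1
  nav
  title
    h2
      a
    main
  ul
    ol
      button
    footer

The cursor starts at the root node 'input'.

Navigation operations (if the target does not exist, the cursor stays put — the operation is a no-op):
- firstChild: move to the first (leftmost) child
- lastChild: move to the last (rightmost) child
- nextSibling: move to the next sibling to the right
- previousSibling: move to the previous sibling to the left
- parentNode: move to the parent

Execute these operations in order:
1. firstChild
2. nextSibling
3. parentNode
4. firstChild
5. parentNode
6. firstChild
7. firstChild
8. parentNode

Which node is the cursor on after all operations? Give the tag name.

Answer: input

Derivation:
After 1 (firstChild): h1
After 2 (nextSibling): nav
After 3 (parentNode): input
After 4 (firstChild): h1
After 5 (parentNode): input
After 6 (firstChild): h1
After 7 (firstChild): h1 (no-op, stayed)
After 8 (parentNode): input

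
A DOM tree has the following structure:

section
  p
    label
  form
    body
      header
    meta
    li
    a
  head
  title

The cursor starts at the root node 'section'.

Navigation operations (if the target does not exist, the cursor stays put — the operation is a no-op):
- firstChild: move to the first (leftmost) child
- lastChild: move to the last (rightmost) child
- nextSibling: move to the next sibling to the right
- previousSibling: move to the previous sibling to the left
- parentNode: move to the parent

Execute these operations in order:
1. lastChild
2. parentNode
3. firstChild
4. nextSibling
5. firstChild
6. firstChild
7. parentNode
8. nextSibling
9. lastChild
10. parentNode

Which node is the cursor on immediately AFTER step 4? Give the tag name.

After 1 (lastChild): title
After 2 (parentNode): section
After 3 (firstChild): p
After 4 (nextSibling): form

Answer: form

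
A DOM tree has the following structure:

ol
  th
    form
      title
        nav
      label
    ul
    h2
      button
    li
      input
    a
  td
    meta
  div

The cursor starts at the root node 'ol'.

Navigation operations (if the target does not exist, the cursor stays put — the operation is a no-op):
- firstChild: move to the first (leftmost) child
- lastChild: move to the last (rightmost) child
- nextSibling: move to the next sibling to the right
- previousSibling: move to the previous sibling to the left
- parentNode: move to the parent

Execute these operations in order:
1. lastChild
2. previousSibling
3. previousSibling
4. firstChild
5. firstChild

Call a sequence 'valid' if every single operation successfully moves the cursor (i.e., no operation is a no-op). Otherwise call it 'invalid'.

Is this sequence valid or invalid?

After 1 (lastChild): div
After 2 (previousSibling): td
After 3 (previousSibling): th
After 4 (firstChild): form
After 5 (firstChild): title

Answer: valid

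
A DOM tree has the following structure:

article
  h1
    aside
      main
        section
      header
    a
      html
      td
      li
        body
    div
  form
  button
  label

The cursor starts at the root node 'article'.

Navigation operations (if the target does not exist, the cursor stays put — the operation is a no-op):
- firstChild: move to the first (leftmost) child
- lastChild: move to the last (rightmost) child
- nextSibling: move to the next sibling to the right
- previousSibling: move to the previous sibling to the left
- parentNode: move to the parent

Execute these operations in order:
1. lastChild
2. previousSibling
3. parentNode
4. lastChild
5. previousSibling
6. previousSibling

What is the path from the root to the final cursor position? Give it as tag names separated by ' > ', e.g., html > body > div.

After 1 (lastChild): label
After 2 (previousSibling): button
After 3 (parentNode): article
After 4 (lastChild): label
After 5 (previousSibling): button
After 6 (previousSibling): form

Answer: article > form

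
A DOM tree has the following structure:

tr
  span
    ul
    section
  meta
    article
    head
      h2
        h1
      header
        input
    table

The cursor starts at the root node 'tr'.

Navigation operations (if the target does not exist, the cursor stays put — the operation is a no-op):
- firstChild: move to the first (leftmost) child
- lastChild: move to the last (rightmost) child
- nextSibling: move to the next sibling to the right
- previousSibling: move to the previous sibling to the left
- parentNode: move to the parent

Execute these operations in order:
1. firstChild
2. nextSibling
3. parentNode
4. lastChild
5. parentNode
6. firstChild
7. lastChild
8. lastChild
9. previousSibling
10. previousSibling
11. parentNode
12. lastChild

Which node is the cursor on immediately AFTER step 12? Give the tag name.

Answer: section

Derivation:
After 1 (firstChild): span
After 2 (nextSibling): meta
After 3 (parentNode): tr
After 4 (lastChild): meta
After 5 (parentNode): tr
After 6 (firstChild): span
After 7 (lastChild): section
After 8 (lastChild): section (no-op, stayed)
After 9 (previousSibling): ul
After 10 (previousSibling): ul (no-op, stayed)
After 11 (parentNode): span
After 12 (lastChild): section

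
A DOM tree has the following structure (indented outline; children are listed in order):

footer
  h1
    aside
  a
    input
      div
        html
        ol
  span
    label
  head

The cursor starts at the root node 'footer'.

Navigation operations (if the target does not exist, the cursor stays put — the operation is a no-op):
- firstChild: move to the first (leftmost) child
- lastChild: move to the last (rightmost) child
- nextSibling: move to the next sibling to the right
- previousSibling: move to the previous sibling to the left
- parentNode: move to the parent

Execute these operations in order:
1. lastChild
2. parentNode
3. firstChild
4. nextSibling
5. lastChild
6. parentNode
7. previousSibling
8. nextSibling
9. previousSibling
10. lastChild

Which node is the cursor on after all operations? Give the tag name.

After 1 (lastChild): head
After 2 (parentNode): footer
After 3 (firstChild): h1
After 4 (nextSibling): a
After 5 (lastChild): input
After 6 (parentNode): a
After 7 (previousSibling): h1
After 8 (nextSibling): a
After 9 (previousSibling): h1
After 10 (lastChild): aside

Answer: aside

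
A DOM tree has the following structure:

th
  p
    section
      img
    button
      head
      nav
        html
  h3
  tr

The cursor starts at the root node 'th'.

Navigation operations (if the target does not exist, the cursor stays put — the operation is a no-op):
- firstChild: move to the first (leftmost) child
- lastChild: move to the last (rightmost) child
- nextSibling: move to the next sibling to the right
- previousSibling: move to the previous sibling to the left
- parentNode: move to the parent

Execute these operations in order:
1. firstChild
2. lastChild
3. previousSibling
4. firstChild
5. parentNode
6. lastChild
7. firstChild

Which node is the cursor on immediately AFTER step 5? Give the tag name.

Answer: section

Derivation:
After 1 (firstChild): p
After 2 (lastChild): button
After 3 (previousSibling): section
After 4 (firstChild): img
After 5 (parentNode): section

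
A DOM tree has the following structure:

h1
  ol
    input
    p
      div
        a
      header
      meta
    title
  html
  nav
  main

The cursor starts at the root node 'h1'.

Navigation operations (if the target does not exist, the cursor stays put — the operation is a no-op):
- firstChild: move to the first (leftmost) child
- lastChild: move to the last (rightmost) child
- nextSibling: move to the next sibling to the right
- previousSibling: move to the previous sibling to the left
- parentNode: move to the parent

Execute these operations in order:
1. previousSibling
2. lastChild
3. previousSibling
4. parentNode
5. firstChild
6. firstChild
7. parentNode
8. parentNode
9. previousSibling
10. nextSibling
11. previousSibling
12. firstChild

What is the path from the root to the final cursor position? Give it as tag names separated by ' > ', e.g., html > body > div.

Answer: h1 > ol

Derivation:
After 1 (previousSibling): h1 (no-op, stayed)
After 2 (lastChild): main
After 3 (previousSibling): nav
After 4 (parentNode): h1
After 5 (firstChild): ol
After 6 (firstChild): input
After 7 (parentNode): ol
After 8 (parentNode): h1
After 9 (previousSibling): h1 (no-op, stayed)
After 10 (nextSibling): h1 (no-op, stayed)
After 11 (previousSibling): h1 (no-op, stayed)
After 12 (firstChild): ol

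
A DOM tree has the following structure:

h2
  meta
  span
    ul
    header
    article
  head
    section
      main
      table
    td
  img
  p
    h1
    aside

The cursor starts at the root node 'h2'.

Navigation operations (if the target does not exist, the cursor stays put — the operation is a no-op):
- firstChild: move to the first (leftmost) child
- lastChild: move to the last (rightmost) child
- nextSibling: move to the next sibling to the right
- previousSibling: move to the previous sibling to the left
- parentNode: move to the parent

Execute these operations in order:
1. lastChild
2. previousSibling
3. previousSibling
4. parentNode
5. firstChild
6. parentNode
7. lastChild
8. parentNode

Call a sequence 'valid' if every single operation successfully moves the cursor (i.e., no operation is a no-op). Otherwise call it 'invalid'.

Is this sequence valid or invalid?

After 1 (lastChild): p
After 2 (previousSibling): img
After 3 (previousSibling): head
After 4 (parentNode): h2
After 5 (firstChild): meta
After 6 (parentNode): h2
After 7 (lastChild): p
After 8 (parentNode): h2

Answer: valid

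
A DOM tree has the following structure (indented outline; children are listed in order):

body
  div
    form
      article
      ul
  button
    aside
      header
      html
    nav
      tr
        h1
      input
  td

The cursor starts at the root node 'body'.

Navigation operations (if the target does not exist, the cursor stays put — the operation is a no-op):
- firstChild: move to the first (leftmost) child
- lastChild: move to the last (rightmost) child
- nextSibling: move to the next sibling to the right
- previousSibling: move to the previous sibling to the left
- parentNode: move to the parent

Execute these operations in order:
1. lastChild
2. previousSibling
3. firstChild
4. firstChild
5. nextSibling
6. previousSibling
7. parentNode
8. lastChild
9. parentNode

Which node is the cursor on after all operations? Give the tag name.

After 1 (lastChild): td
After 2 (previousSibling): button
After 3 (firstChild): aside
After 4 (firstChild): header
After 5 (nextSibling): html
After 6 (previousSibling): header
After 7 (parentNode): aside
After 8 (lastChild): html
After 9 (parentNode): aside

Answer: aside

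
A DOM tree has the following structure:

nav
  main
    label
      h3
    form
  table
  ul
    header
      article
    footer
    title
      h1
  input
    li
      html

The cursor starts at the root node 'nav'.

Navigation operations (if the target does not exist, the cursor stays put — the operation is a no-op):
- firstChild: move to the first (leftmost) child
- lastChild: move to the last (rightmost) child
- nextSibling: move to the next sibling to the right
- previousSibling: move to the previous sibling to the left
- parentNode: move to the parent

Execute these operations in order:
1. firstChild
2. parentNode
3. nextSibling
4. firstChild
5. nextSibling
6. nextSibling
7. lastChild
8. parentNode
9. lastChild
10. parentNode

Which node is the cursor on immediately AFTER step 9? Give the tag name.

After 1 (firstChild): main
After 2 (parentNode): nav
After 3 (nextSibling): nav (no-op, stayed)
After 4 (firstChild): main
After 5 (nextSibling): table
After 6 (nextSibling): ul
After 7 (lastChild): title
After 8 (parentNode): ul
After 9 (lastChild): title

Answer: title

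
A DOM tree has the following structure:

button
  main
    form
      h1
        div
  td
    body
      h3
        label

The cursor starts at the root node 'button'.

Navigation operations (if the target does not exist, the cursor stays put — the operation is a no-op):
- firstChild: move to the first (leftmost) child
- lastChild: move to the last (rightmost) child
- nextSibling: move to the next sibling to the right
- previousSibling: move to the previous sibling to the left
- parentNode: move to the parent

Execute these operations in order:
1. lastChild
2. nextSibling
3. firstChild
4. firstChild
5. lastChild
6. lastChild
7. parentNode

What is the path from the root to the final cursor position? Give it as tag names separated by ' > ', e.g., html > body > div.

After 1 (lastChild): td
After 2 (nextSibling): td (no-op, stayed)
After 3 (firstChild): body
After 4 (firstChild): h3
After 5 (lastChild): label
After 6 (lastChild): label (no-op, stayed)
After 7 (parentNode): h3

Answer: button > td > body > h3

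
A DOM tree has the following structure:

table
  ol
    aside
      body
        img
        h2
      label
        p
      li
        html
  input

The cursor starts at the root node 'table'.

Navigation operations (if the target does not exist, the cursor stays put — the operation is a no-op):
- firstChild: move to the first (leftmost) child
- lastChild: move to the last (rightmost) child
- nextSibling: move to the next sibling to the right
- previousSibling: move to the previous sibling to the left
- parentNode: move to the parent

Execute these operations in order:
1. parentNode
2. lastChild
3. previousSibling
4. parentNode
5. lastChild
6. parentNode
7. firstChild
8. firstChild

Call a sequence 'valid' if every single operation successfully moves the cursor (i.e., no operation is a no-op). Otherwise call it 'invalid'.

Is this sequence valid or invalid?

After 1 (parentNode): table (no-op, stayed)
After 2 (lastChild): input
After 3 (previousSibling): ol
After 4 (parentNode): table
After 5 (lastChild): input
After 6 (parentNode): table
After 7 (firstChild): ol
After 8 (firstChild): aside

Answer: invalid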